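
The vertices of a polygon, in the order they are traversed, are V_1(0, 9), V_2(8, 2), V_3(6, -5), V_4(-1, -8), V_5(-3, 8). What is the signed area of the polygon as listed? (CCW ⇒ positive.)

-118

Cross-terms: -72, -52, -53, -32, -27  ⇒  Σ = -236
Signed area = Σ/2 = -118 (negative ⇒ clockwise traversal).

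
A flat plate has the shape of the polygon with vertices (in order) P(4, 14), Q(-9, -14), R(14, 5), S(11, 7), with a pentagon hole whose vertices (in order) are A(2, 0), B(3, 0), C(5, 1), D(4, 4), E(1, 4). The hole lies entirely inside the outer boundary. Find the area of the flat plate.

183.5

Outer boundary:
Apply Gauss's area formula: 2A = Σ (x_i·y_{i+1} − x_{i+1}·y_i), indices taken mod 4.
Σ = (70) + (151) + (43) + (126) = 390
Area = |Σ|/2 = 195.
Hole:
Σ = (0) + (3) + (16) + (12) + (-8) = 23
Area = |Σ|/2 = 11.5.
Net area = 195 − 11.5 = 183.5.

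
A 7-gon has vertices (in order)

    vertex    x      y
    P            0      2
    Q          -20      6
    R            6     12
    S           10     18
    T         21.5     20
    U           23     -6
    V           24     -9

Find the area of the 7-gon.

519.5

Apply the surveyor's formula: 2A = Σ (x_i·y_{i+1} − x_{i+1}·y_i), indices taken mod 7.
Σ = (40) + (-276) + (-12) + (-187) + (-589) + (-63) + (48) = -1039
Area = |Σ|/2 = 519.5.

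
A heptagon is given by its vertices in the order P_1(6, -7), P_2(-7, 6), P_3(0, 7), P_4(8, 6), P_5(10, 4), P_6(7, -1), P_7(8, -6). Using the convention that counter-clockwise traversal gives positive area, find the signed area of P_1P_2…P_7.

P_1→P_2: (6)(6) − (-7)(-7) = -13
P_2→P_3: (-7)(7) − (0)(6) = -49
P_3→P_4: (0)(6) − (8)(7) = -56
P_4→P_5: (8)(4) − (10)(6) = -28
P_5→P_6: (10)(-1) − (7)(4) = -38
P_6→P_7: (7)(-6) − (8)(-1) = -34
P_7→P_1: (8)(-7) − (6)(-6) = -20
Σ = -238
Signed area = Σ/2 = -119 (negative ⇒ clockwise traversal).

-119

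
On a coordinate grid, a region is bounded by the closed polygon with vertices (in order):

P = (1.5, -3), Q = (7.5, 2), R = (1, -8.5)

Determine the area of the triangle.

Apply the surveyor's formula: 2A = Σ (x_i·y_{i+1} − x_{i+1}·y_i), indices taken mod 3.
Σ = (25.5) + (-65.75) + (9.75) = -30.5
Area = |Σ|/2 = 15.25.

15.25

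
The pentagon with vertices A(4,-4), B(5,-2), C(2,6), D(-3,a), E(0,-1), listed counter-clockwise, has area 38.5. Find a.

Write out the shoelace sum; only the two edges meeting at D involve a:
2·Area = [(2·a − (-3)·6) + ((-3)·(-1) − 0·a)] + 50
       = 2·a + 71 = 77
⇒ a = 3.

3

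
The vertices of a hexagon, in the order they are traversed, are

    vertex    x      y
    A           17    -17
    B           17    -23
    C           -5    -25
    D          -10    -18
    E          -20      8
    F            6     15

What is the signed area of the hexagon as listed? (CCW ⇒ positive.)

-973.5

Apply the shoelace (surveyor's) formula: 2A = Σ (x_i·y_{i+1} − x_{i+1}·y_i), indices taken mod 6.
Cross-terms: -102, -540, -160, -440, -348, -357  ⇒  Σ = -1947
Signed area = Σ/2 = -973.5 (negative ⇒ clockwise traversal).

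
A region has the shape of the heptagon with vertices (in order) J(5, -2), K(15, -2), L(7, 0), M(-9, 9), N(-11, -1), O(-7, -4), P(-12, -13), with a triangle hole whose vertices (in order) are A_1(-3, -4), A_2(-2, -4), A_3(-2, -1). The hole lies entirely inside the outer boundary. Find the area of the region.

Outer boundary:
Apply the surveyor's formula: 2A = Σ (x_i·y_{i+1} − x_{i+1}·y_i), indices taken mod 7.
J→K: (5)(-2) − (15)(-2) = 20
K→L: (15)(0) − (7)(-2) = 14
L→M: (7)(9) − (-9)(0) = 63
M→N: (-9)(-1) − (-11)(9) = 108
N→O: (-11)(-4) − (-7)(-1) = 37
O→P: (-7)(-13) − (-12)(-4) = 43
P→J: (-12)(-2) − (5)(-13) = 89
Σ = 374
Area = |Σ|/2 = 187.
Hole:
A_1→A_2: (-3)(-4) − (-2)(-4) = 4
A_2→A_3: (-2)(-1) − (-2)(-4) = -6
A_3→A_1: (-2)(-4) − (-3)(-1) = 5
Σ = 3
Area = |Σ|/2 = 1.5.
Net area = 187 − 1.5 = 185.5.

185.5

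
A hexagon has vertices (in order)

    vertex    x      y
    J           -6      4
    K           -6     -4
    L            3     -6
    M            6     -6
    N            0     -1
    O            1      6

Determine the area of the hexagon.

74.5

Cross-terms: 48, 48, 18, -6, 1, 40  ⇒  Σ = 149
Area = |Σ|/2 = 74.5.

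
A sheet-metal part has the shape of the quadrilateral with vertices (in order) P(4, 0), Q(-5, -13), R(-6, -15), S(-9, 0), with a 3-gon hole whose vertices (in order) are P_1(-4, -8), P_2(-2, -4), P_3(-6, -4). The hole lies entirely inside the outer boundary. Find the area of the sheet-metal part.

Outer boundary:
P→Q: (4)(-13) − (-5)(0) = -52
Q→R: (-5)(-15) − (-6)(-13) = -3
R→S: (-6)(0) − (-9)(-15) = -135
S→P: (-9)(0) − (4)(0) = 0
Σ = -190
Area = |Σ|/2 = 95.
Hole:
Σ = (0) + (-16) + (32) = 16
Area = |Σ|/2 = 8.
Net area = 95 − 8 = 87.

87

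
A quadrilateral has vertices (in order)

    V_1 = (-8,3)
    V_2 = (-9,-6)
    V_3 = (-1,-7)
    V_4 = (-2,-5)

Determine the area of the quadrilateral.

Apply the shoelace formula: 2A = Σ (x_i·y_{i+1} − x_{i+1}·y_i), indices taken mod 4.
Σ = (75) + (57) + (-9) + (-46) = 77
Area = |Σ|/2 = 38.5.

38.5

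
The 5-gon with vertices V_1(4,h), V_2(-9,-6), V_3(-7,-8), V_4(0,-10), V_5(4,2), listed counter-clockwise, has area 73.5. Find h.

3

Write out the shoelace sum; only the two edges meeting at V_1 involve h:
2·Area = [(4·h − 4·2) + (4·(-6) − (-9)·h)] + 140
       = 13·h + 108 = 147
⇒ h = 3.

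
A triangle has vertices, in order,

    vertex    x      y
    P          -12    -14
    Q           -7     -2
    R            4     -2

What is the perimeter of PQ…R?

|PQ| = √((5)² + (12)²) = √169 = 13
|QR| = √((11)² + (0)²) = √121 = 11
|RP| = √((-16)² + (-12)²) = √400 = 20
Perimeter = 13 + 11 + 20 = 44.

44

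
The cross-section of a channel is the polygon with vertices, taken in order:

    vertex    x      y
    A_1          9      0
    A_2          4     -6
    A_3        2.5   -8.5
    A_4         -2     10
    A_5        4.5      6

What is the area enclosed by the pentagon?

88

Apply the shoelace (surveyor's) formula: 2A = Σ (x_i·y_{i+1} − x_{i+1}·y_i), indices taken mod 5.
Cross-terms: -54, -19, 8, -57, -54  ⇒  Σ = -176
Area = |Σ|/2 = 88.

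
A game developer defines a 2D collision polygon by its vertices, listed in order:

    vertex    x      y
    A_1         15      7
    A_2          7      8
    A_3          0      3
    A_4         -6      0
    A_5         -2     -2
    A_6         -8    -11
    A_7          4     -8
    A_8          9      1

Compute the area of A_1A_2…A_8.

Cross-terms: 71, 21, 18, 12, 6, 108, 76, 48  ⇒  Σ = 360
Area = |Σ|/2 = 180.

180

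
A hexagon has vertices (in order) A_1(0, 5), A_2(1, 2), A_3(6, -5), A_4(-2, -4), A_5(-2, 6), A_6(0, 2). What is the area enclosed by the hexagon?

40

Apply the surveyor's formula: 2A = Σ (x_i·y_{i+1} − x_{i+1}·y_i), indices taken mod 6.
Cross-terms: -5, -17, -34, -20, -4, 0  ⇒  Σ = -80
Area = |Σ|/2 = 40.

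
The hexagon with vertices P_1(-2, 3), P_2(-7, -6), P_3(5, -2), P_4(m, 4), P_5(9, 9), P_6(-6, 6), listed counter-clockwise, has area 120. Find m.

Write out the shoelace sum; only the two edges meeting at P_4 involve m:
2·Area = [(5·4 − m·(-2)) + (m·9 − 9·4)] + 179
       = 11·m + 163 = 240
⇒ m = 7.

7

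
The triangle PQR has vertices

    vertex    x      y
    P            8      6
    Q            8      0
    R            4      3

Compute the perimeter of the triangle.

|PQ| = √((0)² + (-6)²) = √36 = 6
|QR| = √((-4)² + (3)²) = √25 = 5
|RP| = √((4)² + (3)²) = √25 = 5
Perimeter = 6 + 5 + 5 = 16.

16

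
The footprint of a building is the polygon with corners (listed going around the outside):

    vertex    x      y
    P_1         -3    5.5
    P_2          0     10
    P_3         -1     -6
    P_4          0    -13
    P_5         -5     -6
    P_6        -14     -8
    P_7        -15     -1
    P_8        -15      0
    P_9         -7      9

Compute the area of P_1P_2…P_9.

Apply the shoelace formula: 2A = Σ (x_i·y_{i+1} − x_{i+1}·y_i), indices taken mod 9.
P_1→P_2: (-3)(10) − (0)(5.5) = -30
P_2→P_3: (0)(-6) − (-1)(10) = 10
P_3→P_4: (-1)(-13) − (0)(-6) = 13
P_4→P_5: (0)(-6) − (-5)(-13) = -65
P_5→P_6: (-5)(-8) − (-14)(-6) = -44
P_6→P_7: (-14)(-1) − (-15)(-8) = -106
P_7→P_8: (-15)(0) − (-15)(-1) = -15
P_8→P_9: (-15)(9) − (-7)(0) = -135
P_9→P_1: (-7)(5.5) − (-3)(9) = -11.5
Σ = -383.5
Area = |Σ|/2 = 191.75.

191.75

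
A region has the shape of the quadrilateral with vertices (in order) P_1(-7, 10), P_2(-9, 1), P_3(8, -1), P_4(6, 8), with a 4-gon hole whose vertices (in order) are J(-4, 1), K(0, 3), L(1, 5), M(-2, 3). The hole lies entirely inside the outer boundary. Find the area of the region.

131

Outer boundary:
Σ = (83) + (1) + (70) + (116) = 270
Area = |Σ|/2 = 135.
Hole:
Apply the shoelace (surveyor's) formula: 2A = Σ (x_i·y_{i+1} − x_{i+1}·y_i), indices taken mod 4.
Cross-terms: -12, -3, 13, 10  ⇒  Σ = 8
Area = |Σ|/2 = 4.
Net area = 135 − 4 = 131.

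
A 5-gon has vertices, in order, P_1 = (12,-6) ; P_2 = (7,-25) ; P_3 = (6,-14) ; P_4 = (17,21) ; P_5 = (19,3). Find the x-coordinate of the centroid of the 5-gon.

Apply the shoelace (surveyor's) formula. First the cross-terms c_i = x_i·y_{i+1} − x_{i+1}·y_i:
  -258, 52, 364, -348, -150  ⇒  2A = -340, A = -170.
Then Σ (x_i + x_{i+1})·c_i = -13032, so x̄ = -13032 / (6·(-170)) = 1086/85.

1086/85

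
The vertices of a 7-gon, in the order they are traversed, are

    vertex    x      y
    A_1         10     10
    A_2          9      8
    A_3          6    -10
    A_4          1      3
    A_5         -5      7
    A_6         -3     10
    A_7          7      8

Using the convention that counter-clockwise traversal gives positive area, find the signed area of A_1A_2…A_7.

-115.5

Apply the shoelace formula: 2A = Σ (x_i·y_{i+1} − x_{i+1}·y_i), indices taken mod 7.
A_1→A_2: (10)(8) − (9)(10) = -10
A_2→A_3: (9)(-10) − (6)(8) = -138
A_3→A_4: (6)(3) − (1)(-10) = 28
A_4→A_5: (1)(7) − (-5)(3) = 22
A_5→A_6: (-5)(10) − (-3)(7) = -29
A_6→A_7: (-3)(8) − (7)(10) = -94
A_7→A_1: (7)(10) − (10)(8) = -10
Σ = -231
Signed area = Σ/2 = -115.5 (negative ⇒ clockwise traversal).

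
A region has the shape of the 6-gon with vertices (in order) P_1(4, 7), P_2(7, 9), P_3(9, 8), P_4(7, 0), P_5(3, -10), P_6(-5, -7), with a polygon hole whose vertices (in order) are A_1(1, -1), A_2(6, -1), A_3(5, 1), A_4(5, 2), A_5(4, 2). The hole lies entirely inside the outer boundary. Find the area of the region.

112.5

Outer boundary:
P_1→P_2: (4)(9) − (7)(7) = -13
P_2→P_3: (7)(8) − (9)(9) = -25
P_3→P_4: (9)(0) − (7)(8) = -56
P_4→P_5: (7)(-10) − (3)(0) = -70
P_5→P_6: (3)(-7) − (-5)(-10) = -71
P_6→P_1: (-5)(7) − (4)(-7) = -7
Σ = -242
Area = |Σ|/2 = 121.
Hole:
Σ = (5) + (11) + (5) + (2) + (-6) = 17
Area = |Σ|/2 = 8.5.
Net area = 121 − 8.5 = 112.5.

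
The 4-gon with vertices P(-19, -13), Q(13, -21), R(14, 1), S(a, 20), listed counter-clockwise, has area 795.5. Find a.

The doubled signed area Σ (x_i y_{i+1} − x_{i+1} y_i) is linear in a.
With a=0 it equals 1535; the coefficient of a is -14 (from the two edges through S).
So -14·a + 1535 = 2·795.5 = 1591 ⇒ a = -4.

-4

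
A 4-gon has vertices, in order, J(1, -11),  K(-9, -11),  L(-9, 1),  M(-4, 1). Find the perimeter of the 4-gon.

|JK| = √((-10)² + (0)²) = √100 = 10
|KL| = √((0)² + (12)²) = √144 = 12
|LM| = √((5)² + (0)²) = √25 = 5
|MJ| = √((5)² + (-12)²) = √169 = 13
Perimeter = 10 + 12 + 5 + 13 = 40.

40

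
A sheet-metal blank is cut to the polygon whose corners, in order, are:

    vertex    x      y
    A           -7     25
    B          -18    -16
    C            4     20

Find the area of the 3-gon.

Apply the surveyor's formula: 2A = Σ (x_i·y_{i+1} − x_{i+1}·y_i), indices taken mod 3.
Σ = (562) + (-296) + (240) = 506
Area = |Σ|/2 = 253.

253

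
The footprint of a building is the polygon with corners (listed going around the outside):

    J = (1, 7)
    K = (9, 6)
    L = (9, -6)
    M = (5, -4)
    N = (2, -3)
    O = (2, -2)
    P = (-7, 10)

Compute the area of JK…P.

114.5

Apply the surveyor's formula: 2A = Σ (x_i·y_{i+1} − x_{i+1}·y_i), indices taken mod 7.
Σ = (-57) + (-108) + (-6) + (-7) + (2) + (6) + (-59) = -229
Area = |Σ|/2 = 114.5.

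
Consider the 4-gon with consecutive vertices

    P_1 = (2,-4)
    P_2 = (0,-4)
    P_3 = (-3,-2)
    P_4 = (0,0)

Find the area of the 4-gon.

Apply the shoelace formula: 2A = Σ (x_i·y_{i+1} − x_{i+1}·y_i), indices taken mod 4.
P_1→P_2: (2)(-4) − (0)(-4) = -8
P_2→P_3: (0)(-2) − (-3)(-4) = -12
P_3→P_4: (-3)(0) − (0)(-2) = 0
P_4→P_1: (0)(-4) − (2)(0) = 0
Σ = -20
Area = |Σ|/2 = 10.

10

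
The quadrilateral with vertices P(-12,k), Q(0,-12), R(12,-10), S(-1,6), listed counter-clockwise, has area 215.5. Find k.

-9

Write out the shoelace sum; only the two edges meeting at P involve k:
2·Area = [((-1)·k − (-12)·6) + ((-12)·(-12) − 0·k)] + 206
       = -1·k + 422 = 431
⇒ k = -9.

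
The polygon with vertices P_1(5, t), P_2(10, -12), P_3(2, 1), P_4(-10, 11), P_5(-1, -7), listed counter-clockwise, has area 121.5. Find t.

-11

Write out the shoelace sum; only the two edges meeting at P_1 involve t:
2·Area = [((-1)·t − 5·(-7)) + (5·(-12) − 10·t)] + 147
       = -11·t + 122 = 243
⇒ t = -11.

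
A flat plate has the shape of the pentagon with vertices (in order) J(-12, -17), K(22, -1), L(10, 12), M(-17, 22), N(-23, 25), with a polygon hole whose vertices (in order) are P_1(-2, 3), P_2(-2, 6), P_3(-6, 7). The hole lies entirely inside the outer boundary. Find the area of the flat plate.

Outer boundary:
Apply Gauss's area formula: 2A = Σ (x_i·y_{i+1} − x_{i+1}·y_i), indices taken mod 5.
Cross-terms: 386, 274, 424, 81, 691  ⇒  Σ = 1856
Area = |Σ|/2 = 928.
Hole:
Σ = (-6) + (22) + (-4) = 12
Area = |Σ|/2 = 6.
Net area = 928 − 6 = 922.

922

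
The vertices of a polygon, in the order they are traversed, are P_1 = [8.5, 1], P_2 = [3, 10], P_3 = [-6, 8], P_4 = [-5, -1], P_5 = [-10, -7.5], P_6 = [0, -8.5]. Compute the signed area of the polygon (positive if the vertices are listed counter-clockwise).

198.375

Apply the surveyor's formula: 2A = Σ (x_i·y_{i+1} − x_{i+1}·y_i), indices taken mod 6.
Σ = (82) + (84) + (46) + (27.5) + (85) + (72.25) = 396.75
Signed area = Σ/2 = 198.375 (positive ⇒ counter-clockwise traversal).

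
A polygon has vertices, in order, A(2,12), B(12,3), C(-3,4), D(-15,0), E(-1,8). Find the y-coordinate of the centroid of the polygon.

227/39

Apply the shoelace formula. First the cross-terms c_i = x_i·y_{i+1} − x_{i+1}·y_i:
  -138, 57, 60, -120, -28  ⇒  2A = -169, A = -84.5.
Then Σ (y_i + y_{i+1})·c_i = -2951, so ȳ = -2951 / (6·(-84.5)) = 227/39.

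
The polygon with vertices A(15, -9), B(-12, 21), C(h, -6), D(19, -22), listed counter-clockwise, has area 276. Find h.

Write out the shoelace sum; only the two edges meeting at C involve h:
2·Area = [((-12)·(-6) − h·21) + (h·(-22) − 19·(-6))] + 366
       = -43·h + 552 = 552
⇒ h = 0.

0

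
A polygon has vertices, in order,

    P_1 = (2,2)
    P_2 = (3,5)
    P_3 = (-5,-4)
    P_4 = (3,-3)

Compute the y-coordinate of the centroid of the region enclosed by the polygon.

Apply Gauss's area formula. First the cross-terms c_i = x_i·y_{i+1} − x_{i+1}·y_i:
  4, 13, 27, 12  ⇒  2A = 56, A = 28.
Then Σ (y_i + y_{i+1})·c_i = -160, so ȳ = -160 / (6·28) = -20/21.

-20/21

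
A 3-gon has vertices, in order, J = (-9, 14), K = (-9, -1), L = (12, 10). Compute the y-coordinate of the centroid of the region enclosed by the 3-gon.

Apply the shoelace (surveyor's) formula. First the cross-terms c_i = x_i·y_{i+1} − x_{i+1}·y_i:
  135, -78, 258  ⇒  2A = 315, A = 157.5.
Then Σ (y_i + y_{i+1})·c_i = 7245, so ȳ = 7245 / (6·157.5) = 23/3.

23/3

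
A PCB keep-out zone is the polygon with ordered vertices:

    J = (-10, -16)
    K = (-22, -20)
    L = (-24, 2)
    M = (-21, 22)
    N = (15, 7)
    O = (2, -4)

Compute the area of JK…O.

892.5

Apply the shoelace (surveyor's) formula: 2A = Σ (x_i·y_{i+1} − x_{i+1}·y_i), indices taken mod 6.
Σ = (-152) + (-524) + (-486) + (-477) + (-74) + (-72) = -1785
Area = |Σ|/2 = 892.5.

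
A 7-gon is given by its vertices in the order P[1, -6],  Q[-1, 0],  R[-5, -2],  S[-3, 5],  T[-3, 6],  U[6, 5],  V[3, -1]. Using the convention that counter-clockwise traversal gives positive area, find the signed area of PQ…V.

Cross-terms: -6, 2, -31, -3, -51, -21, -17  ⇒  Σ = -127
Signed area = Σ/2 = -63.5 (negative ⇒ clockwise traversal).

-63.5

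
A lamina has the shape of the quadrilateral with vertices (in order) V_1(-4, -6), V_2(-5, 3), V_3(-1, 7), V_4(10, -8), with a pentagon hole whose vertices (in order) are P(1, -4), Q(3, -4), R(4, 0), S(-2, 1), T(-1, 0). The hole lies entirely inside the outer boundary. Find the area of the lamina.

Outer boundary:
Σ = (-42) + (-32) + (-62) + (-92) = -228
Area = |Σ|/2 = 114.
Hole:
Apply the shoelace formula: 2A = Σ (x_i·y_{i+1} − x_{i+1}·y_i), indices taken mod 5.
P→Q: (1)(-4) − (3)(-4) = 8
Q→R: (3)(0) − (4)(-4) = 16
R→S: (4)(1) − (-2)(0) = 4
S→T: (-2)(0) − (-1)(1) = 1
T→P: (-1)(-4) − (1)(0) = 4
Σ = 33
Area = |Σ|/2 = 16.5.
Net area = 114 − 16.5 = 97.5.

97.5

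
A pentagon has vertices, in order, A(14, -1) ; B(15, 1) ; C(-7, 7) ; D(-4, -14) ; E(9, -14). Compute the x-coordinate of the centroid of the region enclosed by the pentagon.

Apply the shoelace formula. First the cross-terms c_i = x_i·y_{i+1} − x_{i+1}·y_i:
  29, 112, 126, 182, 187  ⇒  2A = 636, A = 318.
Then Σ (x_i + x_{i+1})·c_i = 5562, so x̄ = 5562 / (6·318) = 309/106.

309/106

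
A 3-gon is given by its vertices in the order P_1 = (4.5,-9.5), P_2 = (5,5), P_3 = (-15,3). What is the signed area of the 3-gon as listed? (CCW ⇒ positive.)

Apply the surveyor's formula: 2A = Σ (x_i·y_{i+1} − x_{i+1}·y_i), indices taken mod 3.
P_1→P_2: (4.5)(5) − (5)(-9.5) = 70
P_2→P_3: (5)(3) − (-15)(5) = 90
P_3→P_1: (-15)(-9.5) − (4.5)(3) = 129
Σ = 289
Signed area = Σ/2 = 144.5 (positive ⇒ counter-clockwise traversal).

144.5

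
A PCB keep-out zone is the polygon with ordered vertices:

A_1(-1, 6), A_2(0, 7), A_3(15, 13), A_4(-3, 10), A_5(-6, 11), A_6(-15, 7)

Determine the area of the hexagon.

Apply the shoelace (surveyor's) formula: 2A = Σ (x_i·y_{i+1} − x_{i+1}·y_i), indices taken mod 6.
Σ = (-7) + (-105) + (189) + (27) + (123) + (-83) = 144
Area = |Σ|/2 = 72.

72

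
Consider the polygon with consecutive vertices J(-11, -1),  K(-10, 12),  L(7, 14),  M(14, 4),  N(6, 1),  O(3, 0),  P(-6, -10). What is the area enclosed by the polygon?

340.5

Apply Gauss's area formula: 2A = Σ (x_i·y_{i+1} − x_{i+1}·y_i), indices taken mod 7.
Σ = (-142) + (-224) + (-168) + (-10) + (-3) + (-30) + (-104) = -681
Area = |Σ|/2 = 340.5.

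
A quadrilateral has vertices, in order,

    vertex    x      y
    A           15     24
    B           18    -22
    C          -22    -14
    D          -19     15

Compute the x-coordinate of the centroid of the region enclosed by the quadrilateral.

Apply the surveyor's formula. First the cross-terms c_i = x_i·y_{i+1} − x_{i+1}·y_i:
  -762, -736, -596, -681  ⇒  2A = -2775, A = -1387.5.
Then Σ (x_i + x_{i+1})·c_i = 4958, so x̄ = 4958 / (6·(-1387.5)) = -134/225.

-134/225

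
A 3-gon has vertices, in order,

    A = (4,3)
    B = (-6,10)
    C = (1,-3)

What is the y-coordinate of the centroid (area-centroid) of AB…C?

10/3

Apply the shoelace (surveyor's) formula. First the cross-terms c_i = x_i·y_{i+1} − x_{i+1}·y_i:
  58, 8, 15  ⇒  2A = 81, A = 40.5.
Then Σ (y_i + y_{i+1})·c_i = 810, so ȳ = 810 / (6·40.5) = 10/3.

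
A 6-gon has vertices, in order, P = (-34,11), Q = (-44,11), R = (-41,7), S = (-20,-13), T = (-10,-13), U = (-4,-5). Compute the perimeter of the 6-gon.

98

|PQ| = √((-10)² + (0)²) = √100 = 10
|QR| = √((3)² + (-4)²) = √25 = 5
|RS| = √((21)² + (-20)²) = √841 = 29
|ST| = √((10)² + (0)²) = √100 = 10
|TU| = √((6)² + (8)²) = √100 = 10
|UP| = √((-30)² + (16)²) = √1156 = 34
Perimeter = 10 + 5 + 29 + 10 + 10 + 34 = 98.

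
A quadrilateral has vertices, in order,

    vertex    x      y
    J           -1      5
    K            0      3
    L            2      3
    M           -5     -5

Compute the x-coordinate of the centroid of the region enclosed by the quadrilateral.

Apply the shoelace (surveyor's) formula. First the cross-terms c_i = x_i·y_{i+1} − x_{i+1}·y_i:
  -3, -6, 5, -30  ⇒  2A = -34, A = -17.
Then Σ (x_i + x_{i+1})·c_i = 156, so x̄ = 156 / (6·(-17)) = -26/17.

-26/17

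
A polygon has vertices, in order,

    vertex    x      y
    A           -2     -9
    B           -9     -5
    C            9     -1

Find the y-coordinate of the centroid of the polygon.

-5

Apply Gauss's area formula. First the cross-terms c_i = x_i·y_{i+1} − x_{i+1}·y_i:
  -71, 54, -83  ⇒  2A = -100, A = -50.
Then Σ (y_i + y_{i+1})·c_i = 1500, so ȳ = 1500 / (6·(-50)) = -5.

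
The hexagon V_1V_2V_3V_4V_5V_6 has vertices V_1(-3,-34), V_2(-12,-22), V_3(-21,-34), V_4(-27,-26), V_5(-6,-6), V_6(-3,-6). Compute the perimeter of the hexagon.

100

|V_1V_2| = √((-9)² + (12)²) = √225 = 15
|V_2V_3| = √((-9)² + (-12)²) = √225 = 15
|V_3V_4| = √((-6)² + (8)²) = √100 = 10
|V_4V_5| = √((21)² + (20)²) = √841 = 29
|V_5V_6| = √((3)² + (0)²) = √9 = 3
|V_6V_1| = √((0)² + (-28)²) = √784 = 28
Perimeter = 15 + 15 + 10 + 29 + 3 + 28 = 100.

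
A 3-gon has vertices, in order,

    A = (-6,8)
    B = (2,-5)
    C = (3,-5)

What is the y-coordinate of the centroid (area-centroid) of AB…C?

Apply the shoelace formula. First the cross-terms c_i = x_i·y_{i+1} − x_{i+1}·y_i:
  14, 5, -6  ⇒  2A = 13, A = 6.5.
Then Σ (y_i + y_{i+1})·c_i = -26, so ȳ = -26 / (6·6.5) = -2/3.

-2/3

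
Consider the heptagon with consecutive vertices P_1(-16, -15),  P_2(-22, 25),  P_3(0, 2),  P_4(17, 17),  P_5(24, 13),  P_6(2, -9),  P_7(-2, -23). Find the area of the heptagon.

819.5

Σ = (-730) + (-44) + (-34) + (-187) + (-242) + (-64) + (-338) = -1639
Area = |Σ|/2 = 819.5.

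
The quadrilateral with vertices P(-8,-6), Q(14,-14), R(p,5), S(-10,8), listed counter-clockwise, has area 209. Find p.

-1

Write out the shoelace sum; only the two edges meeting at R involve p:
2·Area = [(14·5 − p·(-14)) + (p·8 − (-10)·5)] + 320
       = 22·p + 440 = 418
⇒ p = -1.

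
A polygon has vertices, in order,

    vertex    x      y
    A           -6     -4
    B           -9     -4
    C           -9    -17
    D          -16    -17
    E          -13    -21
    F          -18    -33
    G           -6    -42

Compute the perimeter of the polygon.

|AB| = √((-3)² + (0)²) = √9 = 3
|BC| = √((0)² + (-13)²) = √169 = 13
|CD| = √((-7)² + (0)²) = √49 = 7
|DE| = √((3)² + (-4)²) = √25 = 5
|EF| = √((-5)² + (-12)²) = √169 = 13
|FG| = √((12)² + (-9)²) = √225 = 15
|GA| = √((0)² + (38)²) = √1444 = 38
Perimeter = 3 + 13 + 7 + 5 + 13 + 15 + 38 = 94.

94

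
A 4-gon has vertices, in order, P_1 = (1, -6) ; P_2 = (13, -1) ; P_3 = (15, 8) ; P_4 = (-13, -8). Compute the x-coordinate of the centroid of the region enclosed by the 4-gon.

239/57

Apply Gauss's area formula. First the cross-terms c_i = x_i·y_{i+1} − x_{i+1}·y_i:
  77, 119, -16, 86  ⇒  2A = 266, A = 133.
Then Σ (x_i + x_{i+1})·c_i = 3346, so x̄ = 3346 / (6·133) = 239/57.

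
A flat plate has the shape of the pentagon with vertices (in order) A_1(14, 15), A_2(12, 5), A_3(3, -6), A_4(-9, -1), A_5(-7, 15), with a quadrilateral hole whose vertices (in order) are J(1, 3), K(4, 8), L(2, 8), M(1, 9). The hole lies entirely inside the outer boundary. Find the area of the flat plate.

Outer boundary:
A_1→A_2: (14)(5) − (12)(15) = -110
A_2→A_3: (12)(-6) − (3)(5) = -87
A_3→A_4: (3)(-1) − (-9)(-6) = -57
A_4→A_5: (-9)(15) − (-7)(-1) = -142
A_5→A_1: (-7)(15) − (14)(15) = -315
Σ = -711
Area = |Σ|/2 = 355.5.
Hole:
Σ = (-4) + (16) + (10) + (-6) = 16
Area = |Σ|/2 = 8.
Net area = 355.5 − 8 = 347.5.

347.5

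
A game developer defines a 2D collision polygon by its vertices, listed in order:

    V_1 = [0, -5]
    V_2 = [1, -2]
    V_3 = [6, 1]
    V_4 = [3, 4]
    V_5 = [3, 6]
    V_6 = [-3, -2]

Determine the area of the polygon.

Apply Gauss's area formula: 2A = Σ (x_i·y_{i+1} − x_{i+1}·y_i), indices taken mod 6.
V_1→V_2: (0)(-2) − (1)(-5) = 5
V_2→V_3: (1)(1) − (6)(-2) = 13
V_3→V_4: (6)(4) − (3)(1) = 21
V_4→V_5: (3)(6) − (3)(4) = 6
V_5→V_6: (3)(-2) − (-3)(6) = 12
V_6→V_1: (-3)(-5) − (0)(-2) = 15
Σ = 72
Area = |Σ|/2 = 36.

36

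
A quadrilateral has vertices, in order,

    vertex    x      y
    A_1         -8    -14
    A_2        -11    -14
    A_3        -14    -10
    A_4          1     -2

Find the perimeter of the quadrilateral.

40

|A_1A_2| = √((-3)² + (0)²) = √9 = 3
|A_2A_3| = √((-3)² + (4)²) = √25 = 5
|A_3A_4| = √((15)² + (8)²) = √289 = 17
|A_4A_1| = √((-9)² + (-12)²) = √225 = 15
Perimeter = 3 + 5 + 17 + 15 = 40.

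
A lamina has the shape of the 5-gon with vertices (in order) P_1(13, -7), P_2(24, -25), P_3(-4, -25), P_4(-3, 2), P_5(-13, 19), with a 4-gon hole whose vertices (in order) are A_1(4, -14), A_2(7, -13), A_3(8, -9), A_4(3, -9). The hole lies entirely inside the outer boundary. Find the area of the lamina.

545.5

Outer boundary:
Σ = (-157) + (-700) + (-83) + (-31) + (-156) = -1127
Area = |Σ|/2 = 563.5.
Hole:
Apply the shoelace (surveyor's) formula: 2A = Σ (x_i·y_{i+1} − x_{i+1}·y_i), indices taken mod 4.
Σ = (46) + (41) + (-45) + (-6) = 36
Area = |Σ|/2 = 18.
Net area = 563.5 − 18 = 545.5.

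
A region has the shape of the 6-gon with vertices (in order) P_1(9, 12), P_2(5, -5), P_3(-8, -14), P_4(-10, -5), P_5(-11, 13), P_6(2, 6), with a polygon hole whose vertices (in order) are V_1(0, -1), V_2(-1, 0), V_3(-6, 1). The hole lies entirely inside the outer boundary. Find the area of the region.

Outer boundary:
Σ = (-105) + (-110) + (-100) + (-185) + (-92) + (-30) = -622
Area = |Σ|/2 = 311.
Hole:
V_1→V_2: (0)(0) − (-1)(-1) = -1
V_2→V_3: (-1)(1) − (-6)(0) = -1
V_3→V_1: (-6)(-1) − (0)(1) = 6
Σ = 4
Area = |Σ|/2 = 2.
Net area = 311 − 2 = 309.

309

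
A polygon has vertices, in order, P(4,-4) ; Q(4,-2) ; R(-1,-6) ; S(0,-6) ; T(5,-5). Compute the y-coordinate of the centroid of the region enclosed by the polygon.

Apply the shoelace formula. First the cross-terms c_i = x_i·y_{i+1} − x_{i+1}·y_i:
  8, -26, 6, 30, 0  ⇒  2A = 18, A = 9.
Then Σ (y_i + y_{i+1})·c_i = -242, so ȳ = -242 / (6·9) = -121/27.

-121/27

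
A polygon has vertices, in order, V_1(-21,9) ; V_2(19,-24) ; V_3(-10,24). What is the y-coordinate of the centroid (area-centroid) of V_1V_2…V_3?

Apply the shoelace formula. First the cross-terms c_i = x_i·y_{i+1} − x_{i+1}·y_i:
  333, 216, 414  ⇒  2A = 963, A = 481.5.
Then Σ (y_i + y_{i+1})·c_i = 8667, so ȳ = 8667 / (6·481.5) = 3.

3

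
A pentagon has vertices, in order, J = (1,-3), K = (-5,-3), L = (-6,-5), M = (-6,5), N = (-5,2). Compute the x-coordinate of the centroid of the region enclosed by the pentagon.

-104/27

Apply the shoelace (surveyor's) formula. First the cross-terms c_i = x_i·y_{i+1} − x_{i+1}·y_i:
  -18, 7, -60, 13, 13  ⇒  2A = -45, A = -22.5.
Then Σ (x_i + x_{i+1})·c_i = 520, so x̄ = 520 / (6·(-22.5)) = -104/27.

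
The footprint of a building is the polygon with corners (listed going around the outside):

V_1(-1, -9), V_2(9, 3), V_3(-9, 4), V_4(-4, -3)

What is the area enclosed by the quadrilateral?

108.5

Apply the shoelace (surveyor's) formula: 2A = Σ (x_i·y_{i+1} − x_{i+1}·y_i), indices taken mod 4.
Σ = (78) + (63) + (43) + (33) = 217
Area = |Σ|/2 = 108.5.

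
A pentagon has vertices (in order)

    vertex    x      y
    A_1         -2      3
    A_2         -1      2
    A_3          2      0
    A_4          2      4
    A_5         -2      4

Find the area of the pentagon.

10.5

Apply the shoelace formula: 2A = Σ (x_i·y_{i+1} − x_{i+1}·y_i), indices taken mod 5.
Σ = (-1) + (-4) + (8) + (16) + (2) = 21
Area = |Σ|/2 = 10.5.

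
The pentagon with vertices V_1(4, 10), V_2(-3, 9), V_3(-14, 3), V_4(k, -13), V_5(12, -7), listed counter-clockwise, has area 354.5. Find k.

-4

Write out the shoelace sum; only the two edges meeting at V_4 involve k:
2·Area = [((-14)·(-13) − k·3) + (k·(-7) − 12·(-13))] + 331
       = -10·k + 669 = 709
⇒ k = -4.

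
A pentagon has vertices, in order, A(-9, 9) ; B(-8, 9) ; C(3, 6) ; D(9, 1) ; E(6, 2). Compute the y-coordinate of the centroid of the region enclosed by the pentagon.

16/3

Apply Gauss's area formula. First the cross-terms c_i = x_i·y_{i+1} − x_{i+1}·y_i:
  -9, -75, -51, 12, 72  ⇒  2A = -51, A = -25.5.
Then Σ (y_i + y_{i+1})·c_i = -816, so ȳ = -816 / (6·(-25.5)) = 16/3.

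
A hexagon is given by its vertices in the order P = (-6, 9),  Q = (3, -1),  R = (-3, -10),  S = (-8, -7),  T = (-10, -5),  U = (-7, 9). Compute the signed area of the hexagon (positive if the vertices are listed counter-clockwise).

Apply the shoelace (surveyor's) formula: 2A = Σ (x_i·y_{i+1} − x_{i+1}·y_i), indices taken mod 6.
Σ = (-21) + (-33) + (-59) + (-30) + (-125) + (-9) = -277
Signed area = Σ/2 = -138.5 (negative ⇒ clockwise traversal).

-138.5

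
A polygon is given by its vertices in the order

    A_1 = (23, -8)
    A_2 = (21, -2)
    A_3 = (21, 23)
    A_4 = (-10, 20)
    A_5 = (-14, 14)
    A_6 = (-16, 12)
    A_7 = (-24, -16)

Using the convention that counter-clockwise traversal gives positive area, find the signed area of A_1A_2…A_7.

Apply the surveyor's formula: 2A = Σ (x_i·y_{i+1} − x_{i+1}·y_i), indices taken mod 7.
Cross-terms: 122, 525, 650, 140, 56, 544, 560  ⇒  Σ = 2597
Signed area = Σ/2 = 1298.5 (positive ⇒ counter-clockwise traversal).

1298.5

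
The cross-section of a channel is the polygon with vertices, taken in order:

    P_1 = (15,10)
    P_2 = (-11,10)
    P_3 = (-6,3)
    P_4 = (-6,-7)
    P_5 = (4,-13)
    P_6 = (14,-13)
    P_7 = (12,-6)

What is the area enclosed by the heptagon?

432.5

Cross-terms: 260, 27, 60, 106, 130, 72, 210  ⇒  Σ = 865
Area = |Σ|/2 = 432.5.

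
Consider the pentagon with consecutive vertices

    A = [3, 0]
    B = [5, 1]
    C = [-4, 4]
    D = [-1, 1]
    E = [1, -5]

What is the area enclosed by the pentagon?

Apply the shoelace formula: 2A = Σ (x_i·y_{i+1} − x_{i+1}·y_i), indices taken mod 5.
Cross-terms: 3, 24, 0, 4, 15  ⇒  Σ = 46
Area = |Σ|/2 = 23.

23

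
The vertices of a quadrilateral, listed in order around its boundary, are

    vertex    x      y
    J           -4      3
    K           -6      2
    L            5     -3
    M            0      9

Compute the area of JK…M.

49.5

Apply the shoelace formula: 2A = Σ (x_i·y_{i+1} − x_{i+1}·y_i), indices taken mod 4.
Cross-terms: 10, 8, 45, 36  ⇒  Σ = 99
Area = |Σ|/2 = 49.5.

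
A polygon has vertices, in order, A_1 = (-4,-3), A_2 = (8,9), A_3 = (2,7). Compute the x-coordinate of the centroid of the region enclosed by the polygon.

2

Apply the shoelace formula. First the cross-terms c_i = x_i·y_{i+1} − x_{i+1}·y_i:
  -12, 38, 22  ⇒  2A = 48, A = 24.
Then Σ (x_i + x_{i+1})·c_i = 288, so x̄ = 288 / (6·24) = 2.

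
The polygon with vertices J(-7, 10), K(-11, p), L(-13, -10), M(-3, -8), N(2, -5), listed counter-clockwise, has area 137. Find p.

The doubled signed area Σ (x_i y_{i+1} − x_{i+1} y_i) is linear in p.
With p=0 it equals 310; the coefficient of p is 6 (from the two edges through K).
So 6·p + 310 = 2·137 = 274 ⇒ p = -6.

-6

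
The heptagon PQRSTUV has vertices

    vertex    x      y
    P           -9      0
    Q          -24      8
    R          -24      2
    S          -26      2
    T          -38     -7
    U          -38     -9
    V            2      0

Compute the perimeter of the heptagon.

94

|PQ| = √((-15)² + (8)²) = √289 = 17
|QR| = √((0)² + (-6)²) = √36 = 6
|RS| = √((-2)² + (0)²) = √4 = 2
|ST| = √((-12)² + (-9)²) = √225 = 15
|TU| = √((0)² + (-2)²) = √4 = 2
|UV| = √((40)² + (9)²) = √1681 = 41
|VP| = √((-11)² + (0)²) = √121 = 11
Perimeter = 17 + 6 + 2 + 15 + 2 + 41 + 11 = 94.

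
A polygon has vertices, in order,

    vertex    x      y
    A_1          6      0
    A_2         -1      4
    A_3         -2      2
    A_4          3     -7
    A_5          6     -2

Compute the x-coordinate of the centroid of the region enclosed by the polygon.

Apply the shoelace (surveyor's) formula. First the cross-terms c_i = x_i·y_{i+1} − x_{i+1}·y_i:
  24, 6, 8, 36, 12  ⇒  2A = 86, A = 43.
Then Σ (x_i + x_{i+1})·c_i = 578, so x̄ = 578 / (6·43) = 289/129.

289/129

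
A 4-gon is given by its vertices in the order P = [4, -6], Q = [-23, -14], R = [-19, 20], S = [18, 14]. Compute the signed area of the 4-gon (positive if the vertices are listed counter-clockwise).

Σ = (-194) + (-726) + (-626) + (-164) = -1710
Signed area = Σ/2 = -855 (negative ⇒ clockwise traversal).

-855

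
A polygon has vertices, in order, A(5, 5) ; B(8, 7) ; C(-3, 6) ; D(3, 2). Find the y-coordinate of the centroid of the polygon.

136/27

Apply the shoelace formula. First the cross-terms c_i = x_i·y_{i+1} − x_{i+1}·y_i:
  -5, 69, -24, 5  ⇒  2A = 45, A = 22.5.
Then Σ (y_i + y_{i+1})·c_i = 680, so ȳ = 680 / (6·22.5) = 136/27.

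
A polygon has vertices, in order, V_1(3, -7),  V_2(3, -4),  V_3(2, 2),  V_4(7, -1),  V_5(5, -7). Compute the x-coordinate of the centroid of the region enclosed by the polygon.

220/51

Apply the surveyor's formula. First the cross-terms c_i = x_i·y_{i+1} − x_{i+1}·y_i:
  9, 14, -16, -44, -14  ⇒  2A = -51, A = -25.5.
Then Σ (x_i + x_{i+1})·c_i = -660, so x̄ = -660 / (6·(-25.5)) = 220/51.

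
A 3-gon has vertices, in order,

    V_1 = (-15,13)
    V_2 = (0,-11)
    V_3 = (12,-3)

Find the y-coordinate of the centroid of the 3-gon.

Apply the surveyor's formula. First the cross-terms c_i = x_i·y_{i+1} − x_{i+1}·y_i:
  165, 132, 111  ⇒  2A = 408, A = 204.
Then Σ (y_i + y_{i+1})·c_i = -408, so ȳ = -408 / (6·204) = -1/3.

-1/3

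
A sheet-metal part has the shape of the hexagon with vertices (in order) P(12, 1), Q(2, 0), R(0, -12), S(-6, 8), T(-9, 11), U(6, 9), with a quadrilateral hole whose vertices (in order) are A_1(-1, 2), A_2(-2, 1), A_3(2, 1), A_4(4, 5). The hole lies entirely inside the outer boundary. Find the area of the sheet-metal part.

Outer boundary:
Apply the surveyor's formula: 2A = Σ (x_i·y_{i+1} − x_{i+1}·y_i), indices taken mod 6.
P→Q: (12)(0) − (2)(1) = -2
Q→R: (2)(-12) − (0)(0) = -24
R→S: (0)(8) − (-6)(-12) = -72
S→T: (-6)(11) − (-9)(8) = 6
T→U: (-9)(9) − (6)(11) = -147
U→P: (6)(1) − (12)(9) = -102
Σ = -341
Area = |Σ|/2 = 170.5.
Hole:
Apply the shoelace formula: 2A = Σ (x_i·y_{i+1} − x_{i+1}·y_i), indices taken mod 4.
A_1→A_2: (-1)(1) − (-2)(2) = 3
A_2→A_3: (-2)(1) − (2)(1) = -4
A_3→A_4: (2)(5) − (4)(1) = 6
A_4→A_1: (4)(2) − (-1)(5) = 13
Σ = 18
Area = |Σ|/2 = 9.
Net area = 170.5 − 9 = 161.5.

161.5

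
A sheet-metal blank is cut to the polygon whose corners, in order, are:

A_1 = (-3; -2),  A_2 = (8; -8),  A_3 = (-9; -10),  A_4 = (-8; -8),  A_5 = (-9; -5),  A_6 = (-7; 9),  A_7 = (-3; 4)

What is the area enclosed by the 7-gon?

Σ = (40) + (-152) + (-8) + (-32) + (-116) + (-1) + (18) = -251
Area = |Σ|/2 = 125.5.

125.5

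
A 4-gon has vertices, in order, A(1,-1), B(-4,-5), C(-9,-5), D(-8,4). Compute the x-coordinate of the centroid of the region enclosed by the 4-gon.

Apply Gauss's area formula. First the cross-terms c_i = x_i·y_{i+1} − x_{i+1}·y_i:
  -9, -25, -76, 4  ⇒  2A = -106, A = -53.
Then Σ (x_i + x_{i+1})·c_i = 1616, so x̄ = 1616 / (6·(-53)) = -808/159.

-808/159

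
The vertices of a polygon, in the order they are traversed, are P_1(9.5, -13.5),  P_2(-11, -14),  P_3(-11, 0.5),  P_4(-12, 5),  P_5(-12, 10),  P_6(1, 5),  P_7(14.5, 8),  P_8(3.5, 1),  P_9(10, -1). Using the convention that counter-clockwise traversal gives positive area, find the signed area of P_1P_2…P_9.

Cross-terms: -281.5, -159.5, -49, -60, -70, -64.5, -13.5, -13.5, -125.5  ⇒  Σ = -837
Signed area = Σ/2 = -418.5 (negative ⇒ clockwise traversal).

-418.5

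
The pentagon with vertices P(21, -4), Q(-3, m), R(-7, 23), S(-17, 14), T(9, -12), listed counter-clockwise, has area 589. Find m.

Write out the shoelace sum; only the two edges meeting at Q involve m:
2·Area = [(21·m − (-3)·(-4)) + ((-3)·23 − (-7)·m)] + 587
       = 28·m + 506 = 1178
⇒ m = 24.

24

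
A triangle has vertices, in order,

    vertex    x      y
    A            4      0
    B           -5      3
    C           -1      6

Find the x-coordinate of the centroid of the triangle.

-2/3

Apply the shoelace (surveyor's) formula. First the cross-terms c_i = x_i·y_{i+1} − x_{i+1}·y_i:
  12, -27, -24  ⇒  2A = -39, A = -19.5.
Then Σ (x_i + x_{i+1})·c_i = 78, so x̄ = 78 / (6·(-19.5)) = -2/3.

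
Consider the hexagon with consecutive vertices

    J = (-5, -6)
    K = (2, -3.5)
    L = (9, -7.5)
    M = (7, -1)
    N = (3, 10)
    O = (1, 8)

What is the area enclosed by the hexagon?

Cross-terms: 29.5, 16.5, 43.5, 73, 14, 34  ⇒  Σ = 210.5
Area = |Σ|/2 = 105.25.

105.25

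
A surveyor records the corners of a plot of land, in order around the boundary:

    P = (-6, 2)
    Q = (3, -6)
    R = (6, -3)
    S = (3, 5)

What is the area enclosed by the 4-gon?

Apply Gauss's area formula: 2A = Σ (x_i·y_{i+1} − x_{i+1}·y_i), indices taken mod 4.
Cross-terms: 30, 27, 39, 36  ⇒  Σ = 132
Area = |Σ|/2 = 66.

66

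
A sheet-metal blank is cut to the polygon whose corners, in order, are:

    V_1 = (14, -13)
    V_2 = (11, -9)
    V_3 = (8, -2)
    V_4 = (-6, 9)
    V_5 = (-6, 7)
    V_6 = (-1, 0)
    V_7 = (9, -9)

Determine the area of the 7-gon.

82

Σ = (17) + (50) + (60) + (12) + (7) + (9) + (9) = 164
Area = |Σ|/2 = 82.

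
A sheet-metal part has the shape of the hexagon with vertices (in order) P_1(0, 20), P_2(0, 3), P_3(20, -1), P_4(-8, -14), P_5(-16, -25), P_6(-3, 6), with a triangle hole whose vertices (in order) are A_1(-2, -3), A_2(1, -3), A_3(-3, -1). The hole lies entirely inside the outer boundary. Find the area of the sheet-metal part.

298.5

Outer boundary:
P_1→P_2: (0)(3) − (0)(20) = 0
P_2→P_3: (0)(-1) − (20)(3) = -60
P_3→P_4: (20)(-14) − (-8)(-1) = -288
P_4→P_5: (-8)(-25) − (-16)(-14) = -24
P_5→P_6: (-16)(6) − (-3)(-25) = -171
P_6→P_1: (-3)(20) − (0)(6) = -60
Σ = -603
Area = |Σ|/2 = 301.5.
Hole:
Σ = (9) + (-10) + (7) = 6
Area = |Σ|/2 = 3.
Net area = 301.5 − 3 = 298.5.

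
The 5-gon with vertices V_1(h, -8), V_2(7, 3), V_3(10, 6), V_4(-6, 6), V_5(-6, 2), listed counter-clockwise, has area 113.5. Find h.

-9

The doubled signed area Σ (x_i y_{i+1} − x_{i+1} y_i) is linear in h.
With h=0 it equals 236; the coefficient of h is 1 (from the two edges through V_1).
So 1·h + 236 = 2·113.5 = 227 ⇒ h = -9.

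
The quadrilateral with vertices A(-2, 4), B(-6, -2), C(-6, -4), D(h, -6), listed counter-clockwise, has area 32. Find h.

Write out the shoelace sum; only the two edges meeting at D involve h:
2·Area = [((-6)·(-6) − h·(-4)) + (h·4 − (-2)·(-6))] + 40
       = 8·h + 64 = 64
⇒ h = 0.

0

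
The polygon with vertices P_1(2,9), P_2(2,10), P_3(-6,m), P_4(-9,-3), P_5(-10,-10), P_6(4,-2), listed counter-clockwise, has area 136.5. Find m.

3

Write out the shoelace sum; only the two edges meeting at P_3 involve m:
2·Area = [(2·m − (-6)·10) + ((-6)·(-3) − (-9)·m)] + 162
       = 11·m + 240 = 273
⇒ m = 3.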